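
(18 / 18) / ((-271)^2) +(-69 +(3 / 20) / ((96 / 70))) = -323801305 / 4700224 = -68.89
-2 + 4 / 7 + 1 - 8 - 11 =-136 / 7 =-19.43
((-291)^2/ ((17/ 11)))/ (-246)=-310497/ 1394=-222.74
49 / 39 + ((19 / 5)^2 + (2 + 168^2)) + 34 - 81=28194.70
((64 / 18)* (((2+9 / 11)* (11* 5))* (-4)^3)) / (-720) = 3968 / 81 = 48.99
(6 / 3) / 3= 2 / 3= 0.67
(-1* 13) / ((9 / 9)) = -13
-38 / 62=-19 / 31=-0.61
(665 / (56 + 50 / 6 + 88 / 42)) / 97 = 0.10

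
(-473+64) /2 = -409 /2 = -204.50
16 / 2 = 8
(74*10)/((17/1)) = 740/17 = 43.53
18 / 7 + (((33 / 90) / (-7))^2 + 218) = 9727321 / 44100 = 220.57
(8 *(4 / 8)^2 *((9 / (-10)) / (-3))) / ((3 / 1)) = 1 / 5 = 0.20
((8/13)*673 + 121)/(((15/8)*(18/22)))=68024/195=348.84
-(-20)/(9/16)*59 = 18880/9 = 2097.78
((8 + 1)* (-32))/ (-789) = 96/ 263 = 0.37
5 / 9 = 0.56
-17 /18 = -0.94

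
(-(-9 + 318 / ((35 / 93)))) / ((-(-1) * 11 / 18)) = -1367.95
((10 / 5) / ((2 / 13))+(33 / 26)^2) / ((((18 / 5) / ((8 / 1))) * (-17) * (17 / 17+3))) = -2905 / 6084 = -0.48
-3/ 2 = -1.50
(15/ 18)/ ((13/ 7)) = 35/ 78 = 0.45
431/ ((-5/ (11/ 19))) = -4741/ 95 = -49.91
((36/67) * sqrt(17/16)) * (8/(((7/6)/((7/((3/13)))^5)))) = 14263591888 * sqrt(17)/603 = 97529512.36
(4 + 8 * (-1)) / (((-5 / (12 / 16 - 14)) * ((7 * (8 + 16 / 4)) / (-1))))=53 / 420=0.13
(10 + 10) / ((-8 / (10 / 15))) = -5 / 3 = -1.67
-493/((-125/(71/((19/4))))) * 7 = 980084/2375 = 412.67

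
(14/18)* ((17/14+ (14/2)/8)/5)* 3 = 39/40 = 0.98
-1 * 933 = -933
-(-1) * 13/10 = 13/10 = 1.30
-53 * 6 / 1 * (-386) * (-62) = -7610376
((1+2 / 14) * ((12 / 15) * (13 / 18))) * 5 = 208 / 63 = 3.30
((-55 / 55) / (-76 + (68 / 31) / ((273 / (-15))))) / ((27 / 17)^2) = 815269 / 156542544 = 0.01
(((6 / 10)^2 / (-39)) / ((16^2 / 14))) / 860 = -21 / 35776000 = -0.00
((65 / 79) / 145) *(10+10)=260 / 2291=0.11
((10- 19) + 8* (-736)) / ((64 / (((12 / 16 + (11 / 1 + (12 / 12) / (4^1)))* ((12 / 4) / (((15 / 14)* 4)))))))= -123837 / 160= -773.98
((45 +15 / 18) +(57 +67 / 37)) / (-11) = -23231 / 2442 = -9.51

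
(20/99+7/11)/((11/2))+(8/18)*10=5006/1089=4.60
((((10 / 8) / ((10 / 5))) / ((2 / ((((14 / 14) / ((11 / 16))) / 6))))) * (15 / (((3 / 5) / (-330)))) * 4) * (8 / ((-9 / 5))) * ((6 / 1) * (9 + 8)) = 3400000 / 3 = 1133333.33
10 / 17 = 0.59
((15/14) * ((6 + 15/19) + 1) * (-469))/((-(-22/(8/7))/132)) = -26840.30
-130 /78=-5 /3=-1.67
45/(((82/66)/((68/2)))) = 50490/41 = 1231.46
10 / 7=1.43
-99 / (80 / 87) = -8613 / 80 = -107.66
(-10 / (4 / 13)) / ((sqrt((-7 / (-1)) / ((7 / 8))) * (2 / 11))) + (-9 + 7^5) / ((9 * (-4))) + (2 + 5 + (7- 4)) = -8219 / 18- 715 * sqrt(2) / 16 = -519.81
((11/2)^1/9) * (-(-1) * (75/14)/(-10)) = -55/168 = -0.33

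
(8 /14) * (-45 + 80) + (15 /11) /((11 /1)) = 2435 /121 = 20.12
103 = 103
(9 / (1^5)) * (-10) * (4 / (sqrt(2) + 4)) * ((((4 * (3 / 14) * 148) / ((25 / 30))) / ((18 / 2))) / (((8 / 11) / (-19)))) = 2227104 / 49 - 556776 * sqrt(2) / 49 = 29381.71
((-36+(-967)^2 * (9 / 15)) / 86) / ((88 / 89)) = 249652743 / 37840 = 6597.59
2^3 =8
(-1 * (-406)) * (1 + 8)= 3654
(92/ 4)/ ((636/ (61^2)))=85583/ 636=134.56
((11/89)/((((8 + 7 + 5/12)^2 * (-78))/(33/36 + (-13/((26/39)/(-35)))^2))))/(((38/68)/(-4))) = 880228448/39598325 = 22.23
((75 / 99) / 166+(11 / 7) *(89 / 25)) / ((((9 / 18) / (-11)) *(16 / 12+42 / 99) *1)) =-59040707 / 842450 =-70.08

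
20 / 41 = 0.49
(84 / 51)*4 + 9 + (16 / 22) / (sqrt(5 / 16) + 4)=740369 / 46937 - 32*sqrt(5) / 2761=15.75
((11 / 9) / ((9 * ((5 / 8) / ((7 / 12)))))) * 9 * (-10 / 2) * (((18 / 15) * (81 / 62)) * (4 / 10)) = -2772 / 775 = -3.58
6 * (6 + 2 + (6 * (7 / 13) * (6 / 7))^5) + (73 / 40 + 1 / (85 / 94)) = 259560988549 / 252479240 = 1028.05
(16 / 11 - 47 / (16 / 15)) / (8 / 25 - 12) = 187475 / 51392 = 3.65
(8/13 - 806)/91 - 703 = -842119/1183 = -711.85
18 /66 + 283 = 3116 /11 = 283.27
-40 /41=-0.98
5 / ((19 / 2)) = 10 / 19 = 0.53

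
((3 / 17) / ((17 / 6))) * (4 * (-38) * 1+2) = -2700 / 289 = -9.34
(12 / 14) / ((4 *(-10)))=-0.02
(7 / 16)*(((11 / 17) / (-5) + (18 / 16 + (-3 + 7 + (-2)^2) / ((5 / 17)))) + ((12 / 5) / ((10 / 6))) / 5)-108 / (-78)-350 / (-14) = 137360111 / 3536000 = 38.85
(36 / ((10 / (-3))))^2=2916 / 25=116.64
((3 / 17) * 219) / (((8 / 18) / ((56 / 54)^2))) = 14308 / 153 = 93.52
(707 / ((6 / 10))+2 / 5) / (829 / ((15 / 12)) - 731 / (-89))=1.76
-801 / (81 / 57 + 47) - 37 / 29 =-475391 / 26680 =-17.82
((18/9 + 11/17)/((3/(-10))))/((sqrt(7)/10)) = -1500 * sqrt(7)/119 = -33.35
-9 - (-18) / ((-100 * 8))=-3609 / 400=-9.02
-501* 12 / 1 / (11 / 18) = -108216 / 11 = -9837.82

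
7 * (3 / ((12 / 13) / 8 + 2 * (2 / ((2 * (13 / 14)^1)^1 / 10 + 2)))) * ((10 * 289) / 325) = 95.99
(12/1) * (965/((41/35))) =405300/41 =9885.37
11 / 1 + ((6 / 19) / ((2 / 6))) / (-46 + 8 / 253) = 1213058 / 110485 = 10.98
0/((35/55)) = 0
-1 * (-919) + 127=1046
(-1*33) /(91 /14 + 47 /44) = -484 /111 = -4.36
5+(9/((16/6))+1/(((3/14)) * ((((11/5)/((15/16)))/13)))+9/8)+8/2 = 3463/88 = 39.35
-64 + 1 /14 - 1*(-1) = -881 /14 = -62.93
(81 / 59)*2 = 162 / 59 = 2.75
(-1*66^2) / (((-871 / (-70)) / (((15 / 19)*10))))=-45738000 / 16549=-2763.79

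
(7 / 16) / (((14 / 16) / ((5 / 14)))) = 5 / 28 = 0.18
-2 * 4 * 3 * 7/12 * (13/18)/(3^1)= -91/27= -3.37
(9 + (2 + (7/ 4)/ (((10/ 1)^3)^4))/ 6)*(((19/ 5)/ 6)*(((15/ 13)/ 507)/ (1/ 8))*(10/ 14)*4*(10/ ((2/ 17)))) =3445333333333441/ 131820000000000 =26.14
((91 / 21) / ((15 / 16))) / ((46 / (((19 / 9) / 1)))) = 1976 / 9315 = 0.21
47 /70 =0.67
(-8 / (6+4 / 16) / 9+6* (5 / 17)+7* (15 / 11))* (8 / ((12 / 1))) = 939782 / 126225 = 7.45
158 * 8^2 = 10112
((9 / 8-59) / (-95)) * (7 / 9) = 3241 / 6840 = 0.47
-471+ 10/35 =-3295/7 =-470.71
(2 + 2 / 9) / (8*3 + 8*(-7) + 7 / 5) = -100 / 1377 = -0.07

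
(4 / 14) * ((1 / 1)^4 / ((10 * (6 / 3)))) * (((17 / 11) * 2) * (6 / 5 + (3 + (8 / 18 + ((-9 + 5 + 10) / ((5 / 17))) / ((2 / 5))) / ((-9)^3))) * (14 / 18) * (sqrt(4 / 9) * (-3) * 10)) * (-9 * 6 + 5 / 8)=491673847 / 3247695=151.39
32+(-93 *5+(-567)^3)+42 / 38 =-3463409203 / 19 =-182284694.89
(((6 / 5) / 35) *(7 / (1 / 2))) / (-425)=-12 / 10625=-0.00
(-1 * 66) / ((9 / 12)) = -88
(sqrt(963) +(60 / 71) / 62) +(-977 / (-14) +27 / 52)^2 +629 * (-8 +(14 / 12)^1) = 3 * sqrt(107) +563970129011 / 874871088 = 675.66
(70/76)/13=35/494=0.07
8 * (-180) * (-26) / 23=1627.83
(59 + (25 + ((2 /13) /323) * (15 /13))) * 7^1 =32097366 /54587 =588.00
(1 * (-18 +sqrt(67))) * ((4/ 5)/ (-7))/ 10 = 36/ 175 -2 * sqrt(67)/ 175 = 0.11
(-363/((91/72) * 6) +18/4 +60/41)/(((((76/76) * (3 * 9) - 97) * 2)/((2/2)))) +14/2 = 7625453/1044680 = 7.30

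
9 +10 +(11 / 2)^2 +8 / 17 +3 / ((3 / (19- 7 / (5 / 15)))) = 3245 / 68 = 47.72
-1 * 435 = -435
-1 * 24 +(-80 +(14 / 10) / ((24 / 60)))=-201 / 2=-100.50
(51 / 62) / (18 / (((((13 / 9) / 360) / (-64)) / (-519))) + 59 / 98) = 32487 / 5885083354337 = 0.00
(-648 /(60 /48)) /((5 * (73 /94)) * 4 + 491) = -121824 /119035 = -1.02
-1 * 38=-38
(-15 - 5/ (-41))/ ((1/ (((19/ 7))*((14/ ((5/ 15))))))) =-69540/ 41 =-1696.10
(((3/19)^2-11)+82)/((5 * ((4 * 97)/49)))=62818/35017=1.79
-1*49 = -49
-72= -72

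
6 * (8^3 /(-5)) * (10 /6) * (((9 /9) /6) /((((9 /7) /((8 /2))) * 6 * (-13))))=7168 /1053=6.81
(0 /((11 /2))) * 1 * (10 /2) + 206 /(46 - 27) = 206 /19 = 10.84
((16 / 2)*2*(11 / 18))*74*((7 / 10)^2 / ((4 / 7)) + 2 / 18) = 1419209 / 2025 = 700.84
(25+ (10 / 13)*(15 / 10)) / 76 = 85 / 247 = 0.34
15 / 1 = 15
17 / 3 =5.67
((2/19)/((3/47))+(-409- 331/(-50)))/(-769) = 1142083/2191650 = 0.52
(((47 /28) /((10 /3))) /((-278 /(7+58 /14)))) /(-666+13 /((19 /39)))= 34827 /1103109560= 0.00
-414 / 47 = -8.81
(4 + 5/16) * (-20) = -86.25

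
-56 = -56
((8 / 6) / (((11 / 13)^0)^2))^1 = 4 / 3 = 1.33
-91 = -91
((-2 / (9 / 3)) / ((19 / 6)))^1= -4 / 19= -0.21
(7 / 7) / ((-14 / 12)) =-6 / 7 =-0.86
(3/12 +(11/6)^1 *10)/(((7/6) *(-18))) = -223/252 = -0.88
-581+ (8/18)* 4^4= -4205/9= -467.22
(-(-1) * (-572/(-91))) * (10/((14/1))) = 220/49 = 4.49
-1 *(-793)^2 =-628849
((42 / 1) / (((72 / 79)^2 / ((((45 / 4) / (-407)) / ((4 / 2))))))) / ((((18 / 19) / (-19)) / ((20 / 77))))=56325025 / 15472512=3.64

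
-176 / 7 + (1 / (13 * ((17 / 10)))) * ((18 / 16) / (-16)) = -2489659 / 99008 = -25.15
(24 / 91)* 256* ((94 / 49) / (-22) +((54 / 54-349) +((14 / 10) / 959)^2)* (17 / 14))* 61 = -40062743411715072 / 23015017025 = -1740721.87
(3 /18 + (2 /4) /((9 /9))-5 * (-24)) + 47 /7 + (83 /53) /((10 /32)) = 736763 /5565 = 132.39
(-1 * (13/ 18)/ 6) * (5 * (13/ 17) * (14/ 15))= -1183/ 2754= -0.43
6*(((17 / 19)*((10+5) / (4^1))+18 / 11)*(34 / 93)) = 70941 / 6479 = 10.95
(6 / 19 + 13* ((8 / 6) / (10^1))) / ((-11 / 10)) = -1168 / 627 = -1.86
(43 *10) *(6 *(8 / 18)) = 1146.67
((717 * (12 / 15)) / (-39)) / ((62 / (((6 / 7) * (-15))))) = 8604 / 2821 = 3.05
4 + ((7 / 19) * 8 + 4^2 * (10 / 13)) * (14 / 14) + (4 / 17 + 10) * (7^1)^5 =722412098 / 4199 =172043.84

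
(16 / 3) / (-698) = -8 / 1047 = -0.01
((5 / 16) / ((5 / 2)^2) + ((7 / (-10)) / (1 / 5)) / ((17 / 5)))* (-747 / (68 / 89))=22138839 / 23120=957.56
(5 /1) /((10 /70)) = 35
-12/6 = -2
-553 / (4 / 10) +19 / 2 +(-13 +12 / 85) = -117798 / 85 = -1385.86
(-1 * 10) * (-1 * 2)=20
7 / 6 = 1.17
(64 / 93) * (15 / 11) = 320 / 341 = 0.94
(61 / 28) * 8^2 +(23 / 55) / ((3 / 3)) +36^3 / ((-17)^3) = 246558273 / 1891505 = 130.35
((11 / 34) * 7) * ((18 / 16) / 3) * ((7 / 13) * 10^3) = 202125 / 442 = 457.30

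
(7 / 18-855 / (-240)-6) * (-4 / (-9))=-295 / 324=-0.91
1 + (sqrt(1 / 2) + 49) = 50.71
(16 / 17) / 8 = 2 / 17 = 0.12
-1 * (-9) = 9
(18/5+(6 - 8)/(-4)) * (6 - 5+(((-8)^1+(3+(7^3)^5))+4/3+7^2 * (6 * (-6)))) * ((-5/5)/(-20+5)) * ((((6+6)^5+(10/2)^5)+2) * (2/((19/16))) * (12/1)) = 495600756394940277056/75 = 6608010085265870360.75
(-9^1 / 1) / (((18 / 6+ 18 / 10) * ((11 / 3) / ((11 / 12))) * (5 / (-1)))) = 3 / 32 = 0.09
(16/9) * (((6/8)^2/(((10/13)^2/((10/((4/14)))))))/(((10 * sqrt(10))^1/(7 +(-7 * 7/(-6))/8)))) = 91091 * sqrt(10)/19200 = 15.00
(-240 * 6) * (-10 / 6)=2400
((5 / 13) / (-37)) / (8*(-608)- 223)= 5 / 2446847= 0.00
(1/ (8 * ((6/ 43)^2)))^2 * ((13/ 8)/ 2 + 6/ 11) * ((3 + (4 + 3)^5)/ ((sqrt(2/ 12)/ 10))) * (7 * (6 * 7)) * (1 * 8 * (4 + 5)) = 1682579236924775 * sqrt(6)/ 8448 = 487862284832.76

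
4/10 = 2/5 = 0.40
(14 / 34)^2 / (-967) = -49 / 279463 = -0.00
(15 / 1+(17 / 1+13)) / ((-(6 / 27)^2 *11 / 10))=-18225 / 22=-828.41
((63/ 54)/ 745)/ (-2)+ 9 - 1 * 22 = -116227/ 8940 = -13.00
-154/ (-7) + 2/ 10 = 111/ 5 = 22.20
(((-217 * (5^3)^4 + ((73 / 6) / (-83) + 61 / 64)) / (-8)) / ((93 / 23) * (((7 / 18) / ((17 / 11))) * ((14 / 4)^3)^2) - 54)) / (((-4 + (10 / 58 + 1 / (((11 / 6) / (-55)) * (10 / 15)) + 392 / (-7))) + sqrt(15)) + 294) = 18886.03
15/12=5/4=1.25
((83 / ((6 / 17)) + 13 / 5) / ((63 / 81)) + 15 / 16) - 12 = 23571 / 80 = 294.64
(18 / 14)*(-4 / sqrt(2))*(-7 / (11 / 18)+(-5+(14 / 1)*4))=-7830*sqrt(2) / 77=-143.81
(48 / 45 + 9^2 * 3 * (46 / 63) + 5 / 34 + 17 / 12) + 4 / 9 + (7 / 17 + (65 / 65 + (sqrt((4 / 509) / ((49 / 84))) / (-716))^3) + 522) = 15077863 / 21420 - 3 * sqrt(10689) / 72809950809491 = 703.92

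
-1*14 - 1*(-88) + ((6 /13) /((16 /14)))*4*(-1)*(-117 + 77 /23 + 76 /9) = 218824 /897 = 243.95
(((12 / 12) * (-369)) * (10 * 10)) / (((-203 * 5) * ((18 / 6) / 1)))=2460 / 203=12.12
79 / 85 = 0.93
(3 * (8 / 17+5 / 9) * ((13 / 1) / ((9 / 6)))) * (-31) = -126542 / 153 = -827.07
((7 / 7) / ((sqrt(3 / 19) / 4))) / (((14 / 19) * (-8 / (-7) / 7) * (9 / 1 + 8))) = 133 * sqrt(57) / 204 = 4.92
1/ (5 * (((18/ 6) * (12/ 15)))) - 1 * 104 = -1247/ 12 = -103.92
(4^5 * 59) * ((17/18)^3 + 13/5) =758077312/3645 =207977.31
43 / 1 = 43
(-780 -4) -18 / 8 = -3145 / 4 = -786.25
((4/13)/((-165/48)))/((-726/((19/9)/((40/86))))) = 6536/11679525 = 0.00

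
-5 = -5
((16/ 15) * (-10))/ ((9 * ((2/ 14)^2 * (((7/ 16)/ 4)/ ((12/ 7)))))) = -8192/ 9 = -910.22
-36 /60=-3 /5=-0.60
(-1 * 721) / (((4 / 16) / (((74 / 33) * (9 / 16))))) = -80031 / 22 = -3637.77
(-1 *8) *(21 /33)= -56 /11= -5.09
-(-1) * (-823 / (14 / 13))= -764.21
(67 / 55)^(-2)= 3025 / 4489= 0.67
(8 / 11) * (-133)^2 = 141512 / 11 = 12864.73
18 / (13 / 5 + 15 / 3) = 45 / 19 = 2.37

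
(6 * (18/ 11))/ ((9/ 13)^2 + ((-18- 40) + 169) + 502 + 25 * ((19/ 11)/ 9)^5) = 15779518537068/ 985977925453597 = 0.02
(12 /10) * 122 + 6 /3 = 742 /5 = 148.40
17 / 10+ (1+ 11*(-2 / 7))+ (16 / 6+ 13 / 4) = 2299 / 420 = 5.47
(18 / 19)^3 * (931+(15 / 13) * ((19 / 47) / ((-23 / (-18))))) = 4017472344 / 5073133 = 791.91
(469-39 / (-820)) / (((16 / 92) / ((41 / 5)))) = 8846237 / 400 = 22115.59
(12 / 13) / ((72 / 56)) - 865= -33707 / 39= -864.28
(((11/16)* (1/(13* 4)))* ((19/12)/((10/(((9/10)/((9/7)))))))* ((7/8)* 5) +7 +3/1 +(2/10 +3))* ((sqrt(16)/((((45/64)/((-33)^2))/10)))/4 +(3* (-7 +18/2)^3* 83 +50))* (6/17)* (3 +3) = 110946225291/226304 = 490253.05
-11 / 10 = -1.10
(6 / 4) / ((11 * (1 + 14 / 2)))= 3 / 176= 0.02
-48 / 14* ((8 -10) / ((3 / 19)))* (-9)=-2736 / 7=-390.86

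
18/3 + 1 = 7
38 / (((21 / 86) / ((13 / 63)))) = 42484 / 1323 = 32.11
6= 6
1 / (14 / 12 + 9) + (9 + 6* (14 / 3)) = 2263 / 61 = 37.10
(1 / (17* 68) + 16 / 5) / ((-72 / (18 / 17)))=-0.05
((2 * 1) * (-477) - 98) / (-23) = 1052 / 23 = 45.74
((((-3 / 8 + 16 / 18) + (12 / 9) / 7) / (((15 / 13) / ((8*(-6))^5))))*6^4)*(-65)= 91721784360960 / 7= 13103112051565.71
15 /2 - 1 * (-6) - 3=21 /2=10.50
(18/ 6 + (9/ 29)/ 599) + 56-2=990156/ 17371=57.00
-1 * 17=-17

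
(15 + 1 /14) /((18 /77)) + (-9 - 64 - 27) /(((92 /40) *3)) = 41383 /828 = 49.98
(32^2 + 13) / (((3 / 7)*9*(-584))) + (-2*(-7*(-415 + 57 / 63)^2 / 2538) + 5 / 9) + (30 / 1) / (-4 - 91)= 838888446407 / 887091912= 945.66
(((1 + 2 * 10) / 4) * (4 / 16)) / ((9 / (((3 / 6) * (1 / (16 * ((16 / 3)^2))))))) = 21 / 131072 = 0.00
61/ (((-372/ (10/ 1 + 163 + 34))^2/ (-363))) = -105422823/ 15376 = -6856.32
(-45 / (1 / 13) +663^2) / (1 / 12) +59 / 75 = 395085659 / 75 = 5267808.79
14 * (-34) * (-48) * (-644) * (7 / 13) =-102998784 / 13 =-7922983.38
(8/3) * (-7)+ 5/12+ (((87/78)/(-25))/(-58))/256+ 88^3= 226787808001/332800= 681453.75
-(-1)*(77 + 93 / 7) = 632 / 7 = 90.29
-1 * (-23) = 23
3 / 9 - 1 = -2 / 3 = -0.67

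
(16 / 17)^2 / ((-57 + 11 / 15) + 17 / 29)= -111360 / 6999869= -0.02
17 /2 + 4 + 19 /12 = 169 /12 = 14.08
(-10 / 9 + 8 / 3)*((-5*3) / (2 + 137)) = -70 / 417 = -0.17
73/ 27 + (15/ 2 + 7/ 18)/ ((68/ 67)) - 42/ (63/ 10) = 6995/ 1836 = 3.81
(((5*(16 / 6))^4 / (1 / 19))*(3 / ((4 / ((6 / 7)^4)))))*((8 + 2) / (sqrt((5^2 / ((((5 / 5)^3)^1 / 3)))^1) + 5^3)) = 14592000000 / 746711 - 583680000*sqrt(3) / 746711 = 18187.81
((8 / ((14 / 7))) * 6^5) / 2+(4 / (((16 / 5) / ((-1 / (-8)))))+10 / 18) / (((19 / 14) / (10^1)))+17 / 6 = 15560.08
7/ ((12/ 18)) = 21/ 2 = 10.50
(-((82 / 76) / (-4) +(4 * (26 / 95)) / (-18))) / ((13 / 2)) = 119 / 2340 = 0.05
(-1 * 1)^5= -1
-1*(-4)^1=4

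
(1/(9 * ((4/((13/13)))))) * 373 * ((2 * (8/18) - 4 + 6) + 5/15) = 10817/324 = 33.39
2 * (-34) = -68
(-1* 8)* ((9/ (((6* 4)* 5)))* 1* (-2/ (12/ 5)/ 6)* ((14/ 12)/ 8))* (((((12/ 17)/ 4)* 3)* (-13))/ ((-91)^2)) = -1/ 99008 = -0.00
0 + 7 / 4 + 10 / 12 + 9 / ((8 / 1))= 89 / 24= 3.71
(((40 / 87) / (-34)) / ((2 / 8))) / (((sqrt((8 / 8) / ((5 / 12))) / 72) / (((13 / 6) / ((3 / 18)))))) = -4160 *sqrt(15) / 493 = -32.68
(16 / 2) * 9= 72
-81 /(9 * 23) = -0.39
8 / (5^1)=8 / 5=1.60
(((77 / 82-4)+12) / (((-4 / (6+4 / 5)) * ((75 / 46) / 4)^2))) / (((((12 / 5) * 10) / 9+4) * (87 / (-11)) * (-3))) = -290042236 / 501609375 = -0.58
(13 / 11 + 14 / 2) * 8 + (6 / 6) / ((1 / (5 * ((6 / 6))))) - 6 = 709 / 11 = 64.45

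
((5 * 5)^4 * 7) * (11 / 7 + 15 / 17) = 114062500 / 17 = 6709558.82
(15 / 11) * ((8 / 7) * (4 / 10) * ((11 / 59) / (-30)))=-8 / 2065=-0.00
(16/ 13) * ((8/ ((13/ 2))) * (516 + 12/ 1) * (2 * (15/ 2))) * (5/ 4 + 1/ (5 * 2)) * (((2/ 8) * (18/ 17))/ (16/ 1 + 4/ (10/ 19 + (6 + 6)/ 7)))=917630208/ 3806725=241.06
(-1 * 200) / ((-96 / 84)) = 175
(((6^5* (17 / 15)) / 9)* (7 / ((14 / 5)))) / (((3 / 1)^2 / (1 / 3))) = 272 / 3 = 90.67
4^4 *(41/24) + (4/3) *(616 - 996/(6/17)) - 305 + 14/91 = -36515/13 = -2808.85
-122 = -122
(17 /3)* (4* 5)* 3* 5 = 1700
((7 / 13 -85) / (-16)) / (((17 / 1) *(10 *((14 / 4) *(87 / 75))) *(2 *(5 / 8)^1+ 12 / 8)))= 2745 / 986986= 0.00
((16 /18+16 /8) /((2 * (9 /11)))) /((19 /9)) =143 /171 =0.84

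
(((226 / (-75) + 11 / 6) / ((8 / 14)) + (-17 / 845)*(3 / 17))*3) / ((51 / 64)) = -559336 / 71825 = -7.79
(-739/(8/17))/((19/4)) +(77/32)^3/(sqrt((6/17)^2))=-1087532993/3735552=-291.13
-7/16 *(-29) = 203/16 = 12.69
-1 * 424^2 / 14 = -89888 / 7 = -12841.14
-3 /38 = -0.08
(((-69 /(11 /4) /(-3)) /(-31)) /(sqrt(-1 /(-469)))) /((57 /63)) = -1932 * sqrt(469) /6479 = -6.46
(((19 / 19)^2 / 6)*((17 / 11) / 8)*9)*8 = 51 / 22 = 2.32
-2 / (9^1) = -2 / 9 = -0.22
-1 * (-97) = 97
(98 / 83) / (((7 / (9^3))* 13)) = 10206 / 1079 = 9.46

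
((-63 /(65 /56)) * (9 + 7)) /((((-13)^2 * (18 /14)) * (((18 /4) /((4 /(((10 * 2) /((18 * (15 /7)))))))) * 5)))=-75264 /54925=-1.37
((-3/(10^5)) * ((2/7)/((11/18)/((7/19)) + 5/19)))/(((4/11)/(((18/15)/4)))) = -0.00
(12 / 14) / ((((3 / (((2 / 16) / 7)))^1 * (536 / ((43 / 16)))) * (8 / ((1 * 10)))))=215 / 6723584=0.00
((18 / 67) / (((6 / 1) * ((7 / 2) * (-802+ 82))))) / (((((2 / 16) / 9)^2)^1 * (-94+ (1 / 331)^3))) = 2611057752 / 2664608611595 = 0.00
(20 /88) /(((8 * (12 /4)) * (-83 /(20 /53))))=-25 /580668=-0.00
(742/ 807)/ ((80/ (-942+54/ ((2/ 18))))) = -7049/ 1345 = -5.24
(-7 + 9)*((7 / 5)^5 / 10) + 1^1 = 2.08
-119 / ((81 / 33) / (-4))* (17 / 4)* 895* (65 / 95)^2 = 3365877515 / 9747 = 345324.46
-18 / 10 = -9 / 5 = -1.80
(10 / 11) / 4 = 5 / 22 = 0.23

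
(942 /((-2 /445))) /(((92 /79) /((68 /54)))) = -93828695 /414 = -226639.36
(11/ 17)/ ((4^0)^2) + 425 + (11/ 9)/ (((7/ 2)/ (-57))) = 144850/ 357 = 405.74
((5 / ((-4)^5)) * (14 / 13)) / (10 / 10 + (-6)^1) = 7 / 6656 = 0.00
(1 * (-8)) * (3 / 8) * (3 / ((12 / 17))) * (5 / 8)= -255 / 32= -7.97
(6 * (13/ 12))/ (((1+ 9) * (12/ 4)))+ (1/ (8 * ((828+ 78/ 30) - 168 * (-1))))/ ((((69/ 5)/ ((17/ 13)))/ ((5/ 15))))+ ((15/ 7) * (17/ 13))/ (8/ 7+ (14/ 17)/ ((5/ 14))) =3503215433/ 3403827960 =1.03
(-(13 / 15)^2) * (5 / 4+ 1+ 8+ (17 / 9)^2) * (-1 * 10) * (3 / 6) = 756613 / 14580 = 51.89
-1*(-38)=38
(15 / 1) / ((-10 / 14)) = -21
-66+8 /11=-718 /11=-65.27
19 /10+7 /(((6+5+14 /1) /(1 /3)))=299 /150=1.99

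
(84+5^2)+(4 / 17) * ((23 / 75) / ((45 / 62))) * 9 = 700579 / 6375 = 109.89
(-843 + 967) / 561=124 / 561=0.22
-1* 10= -10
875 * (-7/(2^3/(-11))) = 67375/8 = 8421.88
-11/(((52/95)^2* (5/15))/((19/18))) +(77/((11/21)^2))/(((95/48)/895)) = 429923107871/3390816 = 126790.46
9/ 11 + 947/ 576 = 2.46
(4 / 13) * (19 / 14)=0.42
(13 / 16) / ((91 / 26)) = 13 / 56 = 0.23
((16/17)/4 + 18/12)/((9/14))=2.70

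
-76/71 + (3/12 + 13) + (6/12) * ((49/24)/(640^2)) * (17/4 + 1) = 22668926753/1861222400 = 12.18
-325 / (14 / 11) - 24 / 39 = -46587 / 182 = -255.97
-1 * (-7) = 7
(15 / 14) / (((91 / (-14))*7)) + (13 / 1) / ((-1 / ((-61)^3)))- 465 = 1879333441 / 637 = 2950287.98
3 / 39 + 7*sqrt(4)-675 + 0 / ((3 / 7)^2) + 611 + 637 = 7632 / 13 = 587.08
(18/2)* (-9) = -81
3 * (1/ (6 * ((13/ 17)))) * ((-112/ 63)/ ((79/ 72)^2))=-78336/ 81133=-0.97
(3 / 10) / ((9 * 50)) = 1 / 1500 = 0.00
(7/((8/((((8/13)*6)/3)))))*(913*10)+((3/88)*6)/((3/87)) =5627473/572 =9838.24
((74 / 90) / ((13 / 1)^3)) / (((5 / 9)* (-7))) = -0.00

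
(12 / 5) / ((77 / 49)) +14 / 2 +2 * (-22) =-1951 / 55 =-35.47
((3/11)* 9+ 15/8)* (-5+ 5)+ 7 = 7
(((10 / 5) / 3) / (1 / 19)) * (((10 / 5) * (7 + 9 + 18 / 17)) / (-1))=-432.16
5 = 5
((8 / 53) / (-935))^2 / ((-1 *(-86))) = 32 / 105595015075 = 0.00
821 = 821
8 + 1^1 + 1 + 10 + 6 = 26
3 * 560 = 1680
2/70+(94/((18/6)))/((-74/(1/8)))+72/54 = 13561/10360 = 1.31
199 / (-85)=-199 / 85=-2.34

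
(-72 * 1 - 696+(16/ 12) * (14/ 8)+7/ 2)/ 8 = -4573/ 48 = -95.27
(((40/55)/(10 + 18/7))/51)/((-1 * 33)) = -7/203643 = -0.00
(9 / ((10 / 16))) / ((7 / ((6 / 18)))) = 24 / 35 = 0.69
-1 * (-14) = 14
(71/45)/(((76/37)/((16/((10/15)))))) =18.44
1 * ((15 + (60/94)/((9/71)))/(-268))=-2825/37788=-0.07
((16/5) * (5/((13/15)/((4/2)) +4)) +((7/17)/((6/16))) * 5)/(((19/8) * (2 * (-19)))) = -246880/2448663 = -0.10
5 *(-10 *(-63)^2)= -198450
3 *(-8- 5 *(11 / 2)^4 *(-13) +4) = 2854803 / 16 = 178425.19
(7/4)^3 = 343/64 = 5.36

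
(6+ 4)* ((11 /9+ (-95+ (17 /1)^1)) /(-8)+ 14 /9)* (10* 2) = 20075 /9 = 2230.56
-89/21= -4.24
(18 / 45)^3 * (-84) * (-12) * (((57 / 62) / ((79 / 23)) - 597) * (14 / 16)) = -2062324152 / 61225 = -33684.35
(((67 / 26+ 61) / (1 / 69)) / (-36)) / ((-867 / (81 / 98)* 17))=342171 / 50073296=0.01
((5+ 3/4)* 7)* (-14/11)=-1127/22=-51.23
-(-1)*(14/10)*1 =7/5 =1.40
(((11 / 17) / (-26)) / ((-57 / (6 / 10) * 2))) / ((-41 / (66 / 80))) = -363 / 137727200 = -0.00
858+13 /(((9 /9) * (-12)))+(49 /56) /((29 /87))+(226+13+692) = 1790.54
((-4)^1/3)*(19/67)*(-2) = 152/201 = 0.76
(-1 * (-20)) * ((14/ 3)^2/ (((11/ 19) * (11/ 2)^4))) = 1191680/ 1449459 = 0.82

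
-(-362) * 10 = 3620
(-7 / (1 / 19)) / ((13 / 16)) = -2128 / 13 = -163.69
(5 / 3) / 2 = 0.83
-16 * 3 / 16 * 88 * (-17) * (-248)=-1113024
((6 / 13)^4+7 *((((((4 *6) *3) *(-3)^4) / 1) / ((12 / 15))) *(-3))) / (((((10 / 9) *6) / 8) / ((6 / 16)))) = -19675809873 / 285610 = -68890.48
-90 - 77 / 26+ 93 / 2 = -604 / 13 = -46.46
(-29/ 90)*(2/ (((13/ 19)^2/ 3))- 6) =-1856/ 845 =-2.20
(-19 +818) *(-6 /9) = -1598 /3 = -532.67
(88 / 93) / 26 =44 / 1209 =0.04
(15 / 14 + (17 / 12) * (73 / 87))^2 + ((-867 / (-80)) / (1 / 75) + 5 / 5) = 21867992399 / 26703432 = 818.92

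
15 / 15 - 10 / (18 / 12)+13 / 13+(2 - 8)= -32 / 3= -10.67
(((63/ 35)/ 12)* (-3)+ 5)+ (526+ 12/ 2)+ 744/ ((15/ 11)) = 21643/ 20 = 1082.15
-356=-356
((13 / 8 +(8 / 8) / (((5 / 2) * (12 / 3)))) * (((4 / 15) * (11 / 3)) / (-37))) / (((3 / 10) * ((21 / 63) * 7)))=-253 / 3885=-0.07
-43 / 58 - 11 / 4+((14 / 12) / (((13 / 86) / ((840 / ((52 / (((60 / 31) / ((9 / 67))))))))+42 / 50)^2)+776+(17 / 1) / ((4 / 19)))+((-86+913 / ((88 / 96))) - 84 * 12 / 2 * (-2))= 22187960937457256999 / 8001689521024974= 2772.91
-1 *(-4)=4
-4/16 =-1/4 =-0.25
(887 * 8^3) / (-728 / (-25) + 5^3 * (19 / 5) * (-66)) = -5676800 / 391511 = -14.50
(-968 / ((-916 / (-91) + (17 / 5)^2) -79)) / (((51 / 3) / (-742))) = -74274200 / 100861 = -736.40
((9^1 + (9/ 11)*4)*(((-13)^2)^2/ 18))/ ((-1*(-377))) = 32955/ 638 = 51.65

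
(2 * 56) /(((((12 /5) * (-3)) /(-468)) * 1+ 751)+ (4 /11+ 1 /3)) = 0.15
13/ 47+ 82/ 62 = 1.60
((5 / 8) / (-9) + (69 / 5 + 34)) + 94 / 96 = 35071 / 720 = 48.71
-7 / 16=-0.44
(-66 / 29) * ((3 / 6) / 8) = -33 / 232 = -0.14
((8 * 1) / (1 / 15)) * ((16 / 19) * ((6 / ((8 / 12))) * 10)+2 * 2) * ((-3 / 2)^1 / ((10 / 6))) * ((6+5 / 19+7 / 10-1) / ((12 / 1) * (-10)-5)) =92751912 / 225625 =411.09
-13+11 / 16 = -197 / 16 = -12.31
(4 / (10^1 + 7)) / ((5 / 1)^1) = 0.05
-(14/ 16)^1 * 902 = -3157/ 4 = -789.25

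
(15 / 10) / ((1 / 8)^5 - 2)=-16384 / 21845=-0.75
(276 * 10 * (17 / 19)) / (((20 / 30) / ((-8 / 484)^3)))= -563040 / 33659659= -0.02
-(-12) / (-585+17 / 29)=-87 / 4237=-0.02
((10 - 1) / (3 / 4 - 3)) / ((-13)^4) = -4 / 28561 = -0.00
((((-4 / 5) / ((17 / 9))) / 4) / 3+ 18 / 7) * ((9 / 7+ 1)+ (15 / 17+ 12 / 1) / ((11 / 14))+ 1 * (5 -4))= 38876367 / 778855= 49.91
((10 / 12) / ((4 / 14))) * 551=19285 / 12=1607.08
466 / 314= 233 / 157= 1.48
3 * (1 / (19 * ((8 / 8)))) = 3 / 19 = 0.16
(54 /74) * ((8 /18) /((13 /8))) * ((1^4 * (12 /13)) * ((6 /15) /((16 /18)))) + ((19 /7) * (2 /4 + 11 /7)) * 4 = 34581038 /1531985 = 22.57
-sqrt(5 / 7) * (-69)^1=69 * sqrt(35) / 7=58.32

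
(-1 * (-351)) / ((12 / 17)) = 1989 / 4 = 497.25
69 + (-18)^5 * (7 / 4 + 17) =-35429331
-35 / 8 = -4.38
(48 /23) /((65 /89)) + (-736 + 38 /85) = -18621454 /25415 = -732.70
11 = 11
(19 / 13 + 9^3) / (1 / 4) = 37984 / 13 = 2921.85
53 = 53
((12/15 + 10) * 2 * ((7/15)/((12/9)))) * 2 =378/25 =15.12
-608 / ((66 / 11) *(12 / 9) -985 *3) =608 / 2947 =0.21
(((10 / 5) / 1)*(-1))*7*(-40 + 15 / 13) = 7070 / 13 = 543.85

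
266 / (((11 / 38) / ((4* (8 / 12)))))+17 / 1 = 81425 / 33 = 2467.42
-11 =-11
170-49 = 121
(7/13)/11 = 7/143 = 0.05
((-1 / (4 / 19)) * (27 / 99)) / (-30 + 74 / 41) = 2337 / 50864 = 0.05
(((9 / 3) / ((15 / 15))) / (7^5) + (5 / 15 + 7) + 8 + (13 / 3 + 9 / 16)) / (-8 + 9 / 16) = -16319741 / 6000099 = -2.72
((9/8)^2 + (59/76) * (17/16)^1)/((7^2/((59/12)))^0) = 1271/608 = 2.09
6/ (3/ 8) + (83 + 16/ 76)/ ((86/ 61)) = 75.02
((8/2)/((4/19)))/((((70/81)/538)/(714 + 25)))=305939349/35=8741124.26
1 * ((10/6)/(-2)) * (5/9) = -25/54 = -0.46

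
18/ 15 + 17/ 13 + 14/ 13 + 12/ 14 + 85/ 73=186208/ 33215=5.61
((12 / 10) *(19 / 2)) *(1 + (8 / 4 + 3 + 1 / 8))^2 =136857 / 320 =427.68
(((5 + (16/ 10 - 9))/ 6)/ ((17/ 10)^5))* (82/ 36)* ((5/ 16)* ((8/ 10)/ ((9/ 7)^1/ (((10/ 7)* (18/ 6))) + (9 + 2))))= -2050000/ 1443994569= -0.00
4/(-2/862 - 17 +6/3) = -862/3233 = -0.27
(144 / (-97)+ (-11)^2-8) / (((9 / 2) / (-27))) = -64902 / 97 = -669.09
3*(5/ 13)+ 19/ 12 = 427/ 156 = 2.74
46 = 46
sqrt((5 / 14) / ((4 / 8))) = sqrt(35) / 7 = 0.85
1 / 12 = 0.08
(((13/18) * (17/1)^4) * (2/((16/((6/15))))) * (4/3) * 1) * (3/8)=1085773/720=1508.02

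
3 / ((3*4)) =1 / 4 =0.25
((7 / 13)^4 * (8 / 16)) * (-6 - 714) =-864360 / 28561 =-30.26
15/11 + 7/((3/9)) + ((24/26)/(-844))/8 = 5398191/241384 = 22.36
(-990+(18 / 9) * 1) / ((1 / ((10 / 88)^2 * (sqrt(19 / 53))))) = -6175 * sqrt(1007) / 25652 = -7.64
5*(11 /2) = 55 /2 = 27.50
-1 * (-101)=101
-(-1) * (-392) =-392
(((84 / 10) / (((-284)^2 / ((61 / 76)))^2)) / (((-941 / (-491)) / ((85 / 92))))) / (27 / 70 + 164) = 22828502445 / 9357937004369112436736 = 0.00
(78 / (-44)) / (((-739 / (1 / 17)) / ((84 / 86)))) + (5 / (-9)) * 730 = -21689383979 / 53480691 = -405.56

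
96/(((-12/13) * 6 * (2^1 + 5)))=-52/21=-2.48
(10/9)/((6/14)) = 70/27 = 2.59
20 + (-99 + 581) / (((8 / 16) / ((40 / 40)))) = 984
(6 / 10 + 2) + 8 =53 / 5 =10.60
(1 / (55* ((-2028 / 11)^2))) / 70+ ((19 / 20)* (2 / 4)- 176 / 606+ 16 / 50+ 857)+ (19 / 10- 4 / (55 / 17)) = 1372430704696169 / 1599256058400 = 858.17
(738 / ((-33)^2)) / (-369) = -2 / 1089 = -0.00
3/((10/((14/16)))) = 21/80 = 0.26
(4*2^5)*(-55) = -7040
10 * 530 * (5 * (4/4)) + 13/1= 26513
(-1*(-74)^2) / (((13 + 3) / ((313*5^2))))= -10712425 / 4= -2678106.25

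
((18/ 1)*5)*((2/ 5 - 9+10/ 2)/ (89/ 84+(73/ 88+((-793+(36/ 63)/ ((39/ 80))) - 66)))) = 7783776/ 20563073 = 0.38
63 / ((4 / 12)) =189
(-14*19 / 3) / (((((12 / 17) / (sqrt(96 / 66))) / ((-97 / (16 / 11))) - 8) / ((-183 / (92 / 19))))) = -658674777431 / 1572473200 +108937887*sqrt(11) / 786236600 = -418.42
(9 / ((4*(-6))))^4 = 81 / 4096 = 0.02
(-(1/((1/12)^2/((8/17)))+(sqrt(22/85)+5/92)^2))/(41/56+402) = -0.17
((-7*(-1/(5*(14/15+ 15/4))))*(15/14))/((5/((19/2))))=171/281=0.61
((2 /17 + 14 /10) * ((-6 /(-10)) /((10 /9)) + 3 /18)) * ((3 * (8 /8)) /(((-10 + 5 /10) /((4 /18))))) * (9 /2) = -13674 /40375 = -0.34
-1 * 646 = -646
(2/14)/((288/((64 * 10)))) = 20/63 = 0.32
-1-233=-234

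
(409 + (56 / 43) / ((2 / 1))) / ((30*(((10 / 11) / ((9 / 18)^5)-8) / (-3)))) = -38753 / 19952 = -1.94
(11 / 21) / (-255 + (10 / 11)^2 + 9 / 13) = -17303 / 8373246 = -0.00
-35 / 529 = -0.07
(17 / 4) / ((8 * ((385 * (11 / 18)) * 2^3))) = 153 / 542080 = 0.00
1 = 1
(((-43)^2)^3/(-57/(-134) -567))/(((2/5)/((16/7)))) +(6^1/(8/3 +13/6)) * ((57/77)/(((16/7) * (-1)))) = -43234077855440951/678126372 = -63755193.19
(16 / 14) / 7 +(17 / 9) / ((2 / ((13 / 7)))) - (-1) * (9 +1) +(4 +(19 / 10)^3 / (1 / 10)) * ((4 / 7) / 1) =1177409 / 22050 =53.40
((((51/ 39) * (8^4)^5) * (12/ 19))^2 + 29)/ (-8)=-55317152272585058966764834620626821644077/ 488072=-113338098216216170906679400000000000.00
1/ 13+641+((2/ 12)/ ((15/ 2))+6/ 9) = 375433/ 585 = 641.77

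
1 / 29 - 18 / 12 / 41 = -5 / 2378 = -0.00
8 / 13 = 0.62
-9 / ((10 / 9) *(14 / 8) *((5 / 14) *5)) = -324 / 125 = -2.59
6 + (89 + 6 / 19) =95.32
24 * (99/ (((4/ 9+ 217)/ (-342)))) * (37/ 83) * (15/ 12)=-17802180/ 8549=-2082.37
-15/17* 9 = -135/17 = -7.94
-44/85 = -0.52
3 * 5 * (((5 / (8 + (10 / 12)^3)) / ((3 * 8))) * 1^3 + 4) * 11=1230405 / 1853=664.01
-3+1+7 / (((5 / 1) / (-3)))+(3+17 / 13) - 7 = -578 / 65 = -8.89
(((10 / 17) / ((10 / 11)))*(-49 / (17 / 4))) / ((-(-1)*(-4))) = 539 / 289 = 1.87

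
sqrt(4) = 2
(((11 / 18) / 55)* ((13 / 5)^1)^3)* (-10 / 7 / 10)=-0.03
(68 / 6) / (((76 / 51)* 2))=289 / 76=3.80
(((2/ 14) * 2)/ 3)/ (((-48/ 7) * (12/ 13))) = -13/ 864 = -0.02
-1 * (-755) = 755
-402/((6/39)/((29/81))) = -25259/27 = -935.52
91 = 91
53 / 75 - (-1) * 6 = 503 / 75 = 6.71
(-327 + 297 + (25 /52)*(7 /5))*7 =-205.29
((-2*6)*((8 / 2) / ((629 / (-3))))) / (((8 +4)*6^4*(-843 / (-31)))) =31 / 57266676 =0.00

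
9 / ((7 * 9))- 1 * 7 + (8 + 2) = 22 / 7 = 3.14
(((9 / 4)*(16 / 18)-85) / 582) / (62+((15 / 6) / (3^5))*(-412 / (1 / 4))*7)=6723 / 2672156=0.00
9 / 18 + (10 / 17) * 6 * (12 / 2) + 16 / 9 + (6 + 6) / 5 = 39557 / 1530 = 25.85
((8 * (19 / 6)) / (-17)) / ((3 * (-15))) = 76 / 2295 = 0.03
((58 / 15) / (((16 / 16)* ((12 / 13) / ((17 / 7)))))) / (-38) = -6409 / 23940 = -0.27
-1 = -1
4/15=0.27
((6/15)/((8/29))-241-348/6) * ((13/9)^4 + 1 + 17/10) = -2753866907/1312200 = -2098.66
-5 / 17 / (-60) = 1 / 204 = 0.00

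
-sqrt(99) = -3*sqrt(11) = -9.95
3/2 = 1.50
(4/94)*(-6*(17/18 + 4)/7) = -178/987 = -0.18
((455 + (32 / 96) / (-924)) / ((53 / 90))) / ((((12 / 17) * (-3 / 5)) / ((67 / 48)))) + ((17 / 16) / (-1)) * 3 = -35959306321 / 14103936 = -2549.59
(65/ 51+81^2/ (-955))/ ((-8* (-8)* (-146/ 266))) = 4530911/ 28443720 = 0.16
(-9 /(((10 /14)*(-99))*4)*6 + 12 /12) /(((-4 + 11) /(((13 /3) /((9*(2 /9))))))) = 1703 /4620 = 0.37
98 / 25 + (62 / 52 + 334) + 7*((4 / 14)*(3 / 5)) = 221203 / 650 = 340.31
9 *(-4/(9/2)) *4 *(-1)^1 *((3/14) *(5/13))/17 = 240/1547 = 0.16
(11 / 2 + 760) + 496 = 1261.50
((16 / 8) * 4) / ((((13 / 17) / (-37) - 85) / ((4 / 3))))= -10064 / 80217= -0.13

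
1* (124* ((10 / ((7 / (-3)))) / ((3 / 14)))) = -2480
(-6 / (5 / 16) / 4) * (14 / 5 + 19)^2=-285144 / 125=-2281.15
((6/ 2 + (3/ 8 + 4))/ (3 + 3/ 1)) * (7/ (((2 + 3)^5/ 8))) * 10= 413/ 1875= 0.22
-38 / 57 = -2 / 3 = -0.67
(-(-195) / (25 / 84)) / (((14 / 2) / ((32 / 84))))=1248 / 35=35.66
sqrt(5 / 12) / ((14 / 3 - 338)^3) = -9 * sqrt(15) / 2000000000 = -0.00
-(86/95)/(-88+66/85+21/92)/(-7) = -3128/2104193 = -0.00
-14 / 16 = -7 / 8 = -0.88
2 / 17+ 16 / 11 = 1.57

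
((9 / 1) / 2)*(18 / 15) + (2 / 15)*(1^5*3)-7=-6 / 5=-1.20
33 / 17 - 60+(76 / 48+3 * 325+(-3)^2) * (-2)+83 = -198515 / 102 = -1946.23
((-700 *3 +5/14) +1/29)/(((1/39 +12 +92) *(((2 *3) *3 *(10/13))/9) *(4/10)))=-432187587/13177136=-32.80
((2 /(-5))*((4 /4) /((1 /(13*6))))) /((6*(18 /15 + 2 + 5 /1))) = -26 /41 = -0.63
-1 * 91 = -91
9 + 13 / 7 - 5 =5.86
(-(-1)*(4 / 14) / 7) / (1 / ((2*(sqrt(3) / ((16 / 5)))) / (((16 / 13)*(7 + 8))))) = 13*sqrt(3) / 9408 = 0.00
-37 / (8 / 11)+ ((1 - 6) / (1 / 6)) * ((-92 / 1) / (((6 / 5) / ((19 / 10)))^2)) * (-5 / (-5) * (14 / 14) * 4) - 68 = 661387 / 24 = 27557.79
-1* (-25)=25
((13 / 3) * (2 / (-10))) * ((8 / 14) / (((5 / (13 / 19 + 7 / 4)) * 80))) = -481 / 159600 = -0.00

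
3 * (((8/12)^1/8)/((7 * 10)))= 1/280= 0.00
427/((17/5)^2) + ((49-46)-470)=-124288/289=-430.06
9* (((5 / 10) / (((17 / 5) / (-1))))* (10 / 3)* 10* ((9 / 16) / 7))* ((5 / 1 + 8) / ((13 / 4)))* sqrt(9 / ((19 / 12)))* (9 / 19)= -91125* sqrt(57) / 42959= -16.01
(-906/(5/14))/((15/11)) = -46508/25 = -1860.32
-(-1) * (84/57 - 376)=-7116/19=-374.53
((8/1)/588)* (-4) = -8/147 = -0.05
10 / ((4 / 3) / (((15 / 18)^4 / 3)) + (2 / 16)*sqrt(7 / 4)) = 8294400000 / 6876972761 - 62500000*sqrt(7) / 6876972761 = 1.18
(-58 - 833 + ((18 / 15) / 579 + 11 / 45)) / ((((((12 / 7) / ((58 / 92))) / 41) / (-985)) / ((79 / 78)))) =501037888424353 / 37394136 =13398835.81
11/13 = 0.85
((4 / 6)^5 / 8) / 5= 4 / 1215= 0.00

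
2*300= 600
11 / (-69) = -11 / 69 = -0.16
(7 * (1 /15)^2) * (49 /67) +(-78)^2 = 91716643 /15075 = 6084.02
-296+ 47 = -249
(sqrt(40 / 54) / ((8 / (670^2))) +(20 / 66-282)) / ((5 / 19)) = 182446.56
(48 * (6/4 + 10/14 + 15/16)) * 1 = 1059/7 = 151.29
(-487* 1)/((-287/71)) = 120.48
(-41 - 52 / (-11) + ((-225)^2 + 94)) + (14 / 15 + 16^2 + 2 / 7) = 58835638 / 1155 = 50939.95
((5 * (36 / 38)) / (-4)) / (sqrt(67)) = -45 * sqrt(67) / 2546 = -0.14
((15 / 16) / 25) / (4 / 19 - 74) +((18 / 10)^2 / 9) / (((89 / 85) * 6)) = 0.06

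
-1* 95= -95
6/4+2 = 7/2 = 3.50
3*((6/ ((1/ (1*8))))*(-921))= -132624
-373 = -373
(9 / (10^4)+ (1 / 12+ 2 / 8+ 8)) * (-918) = -38254131 / 5000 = -7650.83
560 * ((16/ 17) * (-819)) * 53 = -388926720/ 17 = -22878042.35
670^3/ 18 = 150381500/ 9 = 16709055.56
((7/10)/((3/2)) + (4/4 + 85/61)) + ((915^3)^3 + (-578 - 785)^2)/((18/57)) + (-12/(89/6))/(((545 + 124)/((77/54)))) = 77558502592698187543870174216887947/54480015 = 1423613825963487483325219000.00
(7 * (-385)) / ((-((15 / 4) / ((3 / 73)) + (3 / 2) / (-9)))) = 32340 / 1093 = 29.59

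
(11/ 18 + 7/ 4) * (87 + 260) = 29495/ 36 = 819.31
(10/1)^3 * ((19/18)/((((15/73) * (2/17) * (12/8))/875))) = 2063162500/81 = 25471141.98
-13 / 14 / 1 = -13 / 14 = -0.93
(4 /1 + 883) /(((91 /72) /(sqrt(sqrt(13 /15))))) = 21288*13^(1 /4)*15^(3 /4) /455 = 677.14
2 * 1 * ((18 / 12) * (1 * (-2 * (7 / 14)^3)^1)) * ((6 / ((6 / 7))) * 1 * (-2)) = 21 / 2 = 10.50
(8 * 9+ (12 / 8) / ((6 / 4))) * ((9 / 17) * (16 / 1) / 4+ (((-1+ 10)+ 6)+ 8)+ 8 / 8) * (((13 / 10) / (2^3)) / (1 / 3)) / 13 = 24309 / 340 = 71.50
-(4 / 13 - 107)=1387 / 13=106.69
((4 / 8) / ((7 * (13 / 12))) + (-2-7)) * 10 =-8130 / 91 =-89.34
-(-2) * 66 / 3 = 44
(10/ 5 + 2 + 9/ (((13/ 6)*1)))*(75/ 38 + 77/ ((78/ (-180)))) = -1432.78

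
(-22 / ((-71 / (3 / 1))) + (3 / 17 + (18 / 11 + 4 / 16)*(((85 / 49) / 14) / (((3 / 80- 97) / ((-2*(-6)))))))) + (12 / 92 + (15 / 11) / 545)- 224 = -19730485893077929 / 88560936560789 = -222.79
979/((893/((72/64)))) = 8811/7144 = 1.23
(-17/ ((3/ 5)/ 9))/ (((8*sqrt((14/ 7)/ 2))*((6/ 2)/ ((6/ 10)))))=-51/ 8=-6.38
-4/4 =-1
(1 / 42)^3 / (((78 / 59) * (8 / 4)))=59 / 11557728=0.00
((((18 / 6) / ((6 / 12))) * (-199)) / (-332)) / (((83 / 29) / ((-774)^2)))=752780.00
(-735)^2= 540225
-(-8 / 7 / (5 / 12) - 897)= 899.74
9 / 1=9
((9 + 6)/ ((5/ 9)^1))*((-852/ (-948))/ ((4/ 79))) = 1917/ 4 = 479.25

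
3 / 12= 1 / 4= 0.25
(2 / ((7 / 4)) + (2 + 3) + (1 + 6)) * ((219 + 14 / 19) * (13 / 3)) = 4993300 / 399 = 12514.54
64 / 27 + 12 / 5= 644 / 135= 4.77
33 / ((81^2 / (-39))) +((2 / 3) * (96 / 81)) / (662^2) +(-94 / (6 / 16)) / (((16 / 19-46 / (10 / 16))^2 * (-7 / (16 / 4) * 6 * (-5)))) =-2030723808331 / 10305142880256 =-0.20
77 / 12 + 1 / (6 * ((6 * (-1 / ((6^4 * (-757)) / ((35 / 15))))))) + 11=982535 / 84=11696.85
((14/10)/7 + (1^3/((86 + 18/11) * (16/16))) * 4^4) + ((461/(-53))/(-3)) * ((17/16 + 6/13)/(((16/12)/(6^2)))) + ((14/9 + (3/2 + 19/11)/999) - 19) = 15325581798601/145976996880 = 104.99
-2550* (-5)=12750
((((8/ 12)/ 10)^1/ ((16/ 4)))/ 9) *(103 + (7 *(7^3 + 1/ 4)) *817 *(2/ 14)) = 374051/ 720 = 519.52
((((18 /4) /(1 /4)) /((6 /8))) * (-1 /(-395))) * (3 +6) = 216 /395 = 0.55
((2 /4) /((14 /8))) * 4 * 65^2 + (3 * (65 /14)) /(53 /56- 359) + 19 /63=6099846029 /1263213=4828.83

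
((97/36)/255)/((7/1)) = 97/64260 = 0.00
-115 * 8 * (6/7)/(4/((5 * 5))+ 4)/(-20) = 1725/182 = 9.48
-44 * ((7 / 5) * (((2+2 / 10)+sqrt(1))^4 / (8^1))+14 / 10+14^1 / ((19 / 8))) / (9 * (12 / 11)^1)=-184241981 / 1603125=-114.93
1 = 1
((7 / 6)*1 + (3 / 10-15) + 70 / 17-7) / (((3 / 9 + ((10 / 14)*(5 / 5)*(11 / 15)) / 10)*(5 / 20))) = -234416 / 1377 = -170.24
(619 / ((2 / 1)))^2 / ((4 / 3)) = 1149483 / 16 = 71842.69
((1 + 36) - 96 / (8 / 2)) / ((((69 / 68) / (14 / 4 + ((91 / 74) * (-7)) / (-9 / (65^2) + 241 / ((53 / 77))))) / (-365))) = -542168217111885 / 33360411824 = -16251.84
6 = 6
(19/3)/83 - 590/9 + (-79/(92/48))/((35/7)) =-6333151/85905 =-73.72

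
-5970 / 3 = -1990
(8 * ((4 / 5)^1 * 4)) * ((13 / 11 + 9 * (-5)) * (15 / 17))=-185088 / 187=-989.78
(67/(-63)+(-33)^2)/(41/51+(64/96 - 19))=-3910/63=-62.06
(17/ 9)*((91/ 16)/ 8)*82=110.12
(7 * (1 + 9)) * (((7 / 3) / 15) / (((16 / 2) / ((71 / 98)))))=71 / 72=0.99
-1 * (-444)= 444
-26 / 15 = -1.73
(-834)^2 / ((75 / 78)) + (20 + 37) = 18085881 / 25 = 723435.24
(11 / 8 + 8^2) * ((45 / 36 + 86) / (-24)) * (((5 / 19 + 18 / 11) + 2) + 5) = -28291685 / 13376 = -2115.11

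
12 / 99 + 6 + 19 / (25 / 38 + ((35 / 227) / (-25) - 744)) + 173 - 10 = 16263929771 / 96181833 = 169.10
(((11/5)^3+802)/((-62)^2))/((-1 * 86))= -101581/41323000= -0.00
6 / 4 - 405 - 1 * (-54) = -699 / 2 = -349.50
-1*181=-181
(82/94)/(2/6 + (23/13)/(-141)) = 533/196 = 2.72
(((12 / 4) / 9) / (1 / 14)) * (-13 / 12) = -91 / 18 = -5.06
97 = 97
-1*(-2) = 2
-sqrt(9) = -3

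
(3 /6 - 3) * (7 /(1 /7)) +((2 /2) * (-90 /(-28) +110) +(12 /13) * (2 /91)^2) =-999587 /107653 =-9.29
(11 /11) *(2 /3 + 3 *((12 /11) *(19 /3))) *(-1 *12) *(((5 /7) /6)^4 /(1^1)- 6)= 6590351503 /4278582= 1540.31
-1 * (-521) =521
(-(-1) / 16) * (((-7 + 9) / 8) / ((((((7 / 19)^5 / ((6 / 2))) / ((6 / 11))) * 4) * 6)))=7428297 / 47328512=0.16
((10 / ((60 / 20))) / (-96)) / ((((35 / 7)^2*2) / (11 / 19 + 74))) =-1417 / 27360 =-0.05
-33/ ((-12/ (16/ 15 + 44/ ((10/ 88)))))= 16016/ 15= 1067.73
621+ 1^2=622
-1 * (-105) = 105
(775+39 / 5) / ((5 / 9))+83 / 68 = 2397443 / 1700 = 1410.26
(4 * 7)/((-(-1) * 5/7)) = 196/5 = 39.20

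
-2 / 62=-1 / 31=-0.03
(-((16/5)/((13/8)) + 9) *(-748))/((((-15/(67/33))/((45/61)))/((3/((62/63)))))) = -9902466/3965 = -2497.47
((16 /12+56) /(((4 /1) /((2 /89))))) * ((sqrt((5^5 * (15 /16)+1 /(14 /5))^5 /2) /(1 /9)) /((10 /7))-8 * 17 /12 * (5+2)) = -20468 /801+2778460494405 * sqrt(4594310) /8931328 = 666804187.33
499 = 499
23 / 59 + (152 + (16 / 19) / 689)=117702125 / 772369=152.39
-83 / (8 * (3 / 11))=-913 / 24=-38.04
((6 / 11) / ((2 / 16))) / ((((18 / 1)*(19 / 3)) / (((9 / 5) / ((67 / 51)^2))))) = 187272 / 4691005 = 0.04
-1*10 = -10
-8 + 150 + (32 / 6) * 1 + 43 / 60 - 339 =-3819 / 20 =-190.95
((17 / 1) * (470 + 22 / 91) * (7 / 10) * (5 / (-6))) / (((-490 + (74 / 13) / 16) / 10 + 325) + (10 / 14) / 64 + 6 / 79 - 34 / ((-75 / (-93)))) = -53638345600 / 2691132411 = -19.93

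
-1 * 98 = -98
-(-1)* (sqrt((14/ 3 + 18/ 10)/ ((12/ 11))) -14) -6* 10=-74 + sqrt(5335)/ 30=-71.57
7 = 7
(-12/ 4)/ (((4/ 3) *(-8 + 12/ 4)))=9/ 20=0.45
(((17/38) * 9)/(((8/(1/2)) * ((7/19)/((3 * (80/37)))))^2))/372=218025/16636088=0.01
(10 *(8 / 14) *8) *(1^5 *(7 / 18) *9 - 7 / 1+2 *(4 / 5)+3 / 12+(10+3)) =3632 / 7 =518.86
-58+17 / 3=-52.33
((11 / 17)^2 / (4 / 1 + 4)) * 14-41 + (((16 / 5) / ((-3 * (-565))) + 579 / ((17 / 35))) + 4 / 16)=2821671124 / 2449275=1152.04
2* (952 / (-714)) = -8 / 3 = -2.67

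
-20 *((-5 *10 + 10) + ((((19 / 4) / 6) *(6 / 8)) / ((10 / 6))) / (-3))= 6419 / 8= 802.38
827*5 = 4135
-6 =-6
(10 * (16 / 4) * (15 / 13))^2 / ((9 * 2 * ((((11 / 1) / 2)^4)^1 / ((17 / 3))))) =5440000 / 7422987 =0.73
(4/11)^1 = 4/11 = 0.36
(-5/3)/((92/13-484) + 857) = -65/14823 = -0.00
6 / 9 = 2 / 3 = 0.67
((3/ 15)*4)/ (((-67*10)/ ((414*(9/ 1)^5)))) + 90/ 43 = -2102229846/ 72025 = -29187.50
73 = 73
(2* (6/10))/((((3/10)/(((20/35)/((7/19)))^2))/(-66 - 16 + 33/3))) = -1640384/2401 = -683.21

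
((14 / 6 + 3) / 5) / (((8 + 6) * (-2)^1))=-4 / 105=-0.04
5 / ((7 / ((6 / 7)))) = 30 / 49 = 0.61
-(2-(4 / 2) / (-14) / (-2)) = -27 / 14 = -1.93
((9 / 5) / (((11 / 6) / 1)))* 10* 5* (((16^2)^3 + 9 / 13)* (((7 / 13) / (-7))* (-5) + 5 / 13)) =1177760611800 / 1859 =633545245.72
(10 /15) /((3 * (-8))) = -1 /36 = -0.03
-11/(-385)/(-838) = -1/29330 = -0.00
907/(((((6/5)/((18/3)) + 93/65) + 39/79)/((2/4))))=4657445/21818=213.47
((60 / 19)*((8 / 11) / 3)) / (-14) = -80 / 1463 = -0.05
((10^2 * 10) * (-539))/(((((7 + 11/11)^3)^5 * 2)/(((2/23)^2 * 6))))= -202125/581641651093504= -0.00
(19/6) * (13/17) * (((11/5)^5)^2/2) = 6406543876447/1992187500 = 3215.83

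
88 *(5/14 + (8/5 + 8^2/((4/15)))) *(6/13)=4471368/455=9827.18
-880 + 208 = -672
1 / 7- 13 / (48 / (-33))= 1017 / 112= 9.08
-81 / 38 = -2.13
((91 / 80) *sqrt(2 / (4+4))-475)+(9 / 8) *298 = -139.18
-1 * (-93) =93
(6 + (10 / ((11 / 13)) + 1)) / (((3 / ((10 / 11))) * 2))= 2.85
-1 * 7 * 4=-28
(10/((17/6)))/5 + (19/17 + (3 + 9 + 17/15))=3814/255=14.96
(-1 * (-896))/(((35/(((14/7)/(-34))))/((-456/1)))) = 58368/85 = 686.68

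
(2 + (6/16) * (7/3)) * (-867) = -2492.62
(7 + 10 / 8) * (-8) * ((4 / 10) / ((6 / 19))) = -418 / 5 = -83.60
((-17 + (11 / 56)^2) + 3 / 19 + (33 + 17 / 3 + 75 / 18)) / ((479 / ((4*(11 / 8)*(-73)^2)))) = 272747231339 / 171244416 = 1592.74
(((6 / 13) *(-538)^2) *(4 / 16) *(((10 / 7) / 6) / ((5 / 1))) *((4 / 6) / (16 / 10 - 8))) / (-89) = 361805 / 194376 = 1.86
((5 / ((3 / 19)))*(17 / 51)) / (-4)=-95 / 36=-2.64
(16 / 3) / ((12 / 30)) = 40 / 3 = 13.33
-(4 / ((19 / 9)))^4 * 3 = -5038848 / 130321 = -38.66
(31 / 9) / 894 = 31 / 8046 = 0.00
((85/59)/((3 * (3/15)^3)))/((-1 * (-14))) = 10625/2478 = 4.29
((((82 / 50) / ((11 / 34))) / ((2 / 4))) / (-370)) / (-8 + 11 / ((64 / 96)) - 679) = 0.00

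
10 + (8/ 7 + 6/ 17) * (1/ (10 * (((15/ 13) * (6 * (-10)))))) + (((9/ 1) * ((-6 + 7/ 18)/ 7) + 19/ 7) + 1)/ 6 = 1260367/ 133875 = 9.41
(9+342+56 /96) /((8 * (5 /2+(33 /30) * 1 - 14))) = -21095 /4992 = -4.23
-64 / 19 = -3.37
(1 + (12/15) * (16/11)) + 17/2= 1173/110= 10.66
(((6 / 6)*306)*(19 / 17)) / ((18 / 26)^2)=6422 / 9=713.56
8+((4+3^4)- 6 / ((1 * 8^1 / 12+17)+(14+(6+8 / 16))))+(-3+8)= 22406 / 229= 97.84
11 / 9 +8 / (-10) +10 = 10.42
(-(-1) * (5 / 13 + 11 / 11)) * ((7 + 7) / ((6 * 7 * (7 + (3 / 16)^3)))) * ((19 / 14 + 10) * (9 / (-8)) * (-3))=6594048 / 2611609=2.52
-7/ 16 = -0.44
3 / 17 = 0.18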